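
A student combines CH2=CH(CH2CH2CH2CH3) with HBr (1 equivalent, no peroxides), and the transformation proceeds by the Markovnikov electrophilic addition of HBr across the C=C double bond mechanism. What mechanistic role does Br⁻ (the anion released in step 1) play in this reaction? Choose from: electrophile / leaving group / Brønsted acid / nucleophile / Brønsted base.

Step 2: The Br⁻ anion donates a lone pair to the carbocation, forming the new C–Br σ-bond and giving the neutral alkyl halide.
Br⁻ (the anion released in step 1) donates an electron pair to form a new σ-bond to carbon — it is the nucleophile.

nucleophile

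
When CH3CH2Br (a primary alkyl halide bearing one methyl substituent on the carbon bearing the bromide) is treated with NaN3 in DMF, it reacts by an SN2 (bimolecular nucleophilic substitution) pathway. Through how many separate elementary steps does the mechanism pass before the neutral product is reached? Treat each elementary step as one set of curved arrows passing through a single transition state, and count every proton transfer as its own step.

1

Step 1: Backside attack by N3⁻ on the carbon bearing the bromide: the new C–N bond forms as the C–Br bond breaks, with Walden inversion at carbon.
Total: 1 elementary step.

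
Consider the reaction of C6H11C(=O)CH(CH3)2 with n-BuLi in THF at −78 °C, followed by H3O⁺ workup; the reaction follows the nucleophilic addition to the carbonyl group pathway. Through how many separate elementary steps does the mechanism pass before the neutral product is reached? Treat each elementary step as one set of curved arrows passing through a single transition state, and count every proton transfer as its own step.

Step 1: A lone pair / filled orbital on the carbanion-like carbon of n-BuLi attacks the electrophilic carbonyl carbon; the π(C=O) electrons shift onto oxygen, producing a tetrahedral alkoxide intermediate.
Step 2: The alkoxide picks up a proton during H3O⁺ workup to yield an alcohol.
Total: 2 elementary steps.

2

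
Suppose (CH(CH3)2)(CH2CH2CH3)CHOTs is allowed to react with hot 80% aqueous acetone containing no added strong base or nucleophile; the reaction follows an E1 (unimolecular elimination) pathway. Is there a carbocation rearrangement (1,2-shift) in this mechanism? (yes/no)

yes

The first-formed carbocation is secondary.
The adjacent isopropyl carbon already bears 2 other carbon substituents and has a hydrogen to migrate; after a 1,2-hydride shift from that carbon the positive charge sits on a tertiary centre.
Tertiary is more stable than secondary, so the shift occurs.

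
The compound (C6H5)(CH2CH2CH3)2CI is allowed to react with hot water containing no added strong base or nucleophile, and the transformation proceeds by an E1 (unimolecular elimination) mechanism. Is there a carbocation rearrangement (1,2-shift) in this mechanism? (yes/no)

no

The first-formed carbocation is tertiary.
No single 1,2-shift to an adjacent carbon would produce a more-substituted cation than the one already present, so no rearrangement occurs.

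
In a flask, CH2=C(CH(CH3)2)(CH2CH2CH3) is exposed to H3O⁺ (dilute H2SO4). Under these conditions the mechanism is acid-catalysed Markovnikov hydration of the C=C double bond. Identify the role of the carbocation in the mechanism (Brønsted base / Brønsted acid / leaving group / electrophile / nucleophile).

electrophile

Step 2: A lone pair on the oxygen of H2O attacks the carbocation, forming a C–O bond and an oxonium ion (a protonated alcohol).
The carbocation accepts an electron pair into an empty or π* orbital — it is the electrophile.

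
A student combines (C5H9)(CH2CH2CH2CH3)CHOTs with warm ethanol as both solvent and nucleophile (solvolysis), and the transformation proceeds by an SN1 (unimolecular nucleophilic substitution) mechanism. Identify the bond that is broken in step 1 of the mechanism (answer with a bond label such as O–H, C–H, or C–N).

Step 1: Ionisation: the C–O σ-bond cleaves heterolytically; both bonding electrons depart with TsO⁻, leaving a secondary carbocation at the α-carbon.
The bond broken in this step is the C–O bond.

C–O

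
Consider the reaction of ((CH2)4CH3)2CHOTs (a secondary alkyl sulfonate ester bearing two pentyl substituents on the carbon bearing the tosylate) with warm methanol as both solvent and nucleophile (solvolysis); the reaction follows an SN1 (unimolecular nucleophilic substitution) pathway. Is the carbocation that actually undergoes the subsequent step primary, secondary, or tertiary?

Step 1: Ionisation: the C–O σ-bond cleaves heterolytically; both bonding electrons depart with TsO⁻, leaving a secondary carbocation at the α-carbon.
No single 1,2-shift to an adjacent carbon would give a more-substituted cation, so no rearrangement occurs.

secondary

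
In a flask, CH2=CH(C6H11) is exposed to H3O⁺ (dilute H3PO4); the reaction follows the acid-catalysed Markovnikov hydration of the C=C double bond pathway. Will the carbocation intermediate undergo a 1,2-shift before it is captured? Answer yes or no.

yes

The first-formed carbocation is secondary.
The adjacent cyclohexyl carbon already bears 2 other carbon substituents and has a hydrogen to migrate; after a 1,2-hydride shift from that carbon the positive charge sits on a tertiary centre.
Tertiary is more stable than secondary, so the shift occurs.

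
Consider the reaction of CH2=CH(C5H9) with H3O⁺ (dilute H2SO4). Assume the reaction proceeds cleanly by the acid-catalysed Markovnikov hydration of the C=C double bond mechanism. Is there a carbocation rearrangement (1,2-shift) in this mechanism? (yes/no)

yes

The first-formed carbocation is secondary.
The adjacent cyclopentyl carbon already bears 2 other carbon substituents and has a hydrogen to migrate; after a 1,2-hydride shift from that carbon the positive charge sits on a tertiary centre.
Tertiary is more stable than secondary, so the shift occurs.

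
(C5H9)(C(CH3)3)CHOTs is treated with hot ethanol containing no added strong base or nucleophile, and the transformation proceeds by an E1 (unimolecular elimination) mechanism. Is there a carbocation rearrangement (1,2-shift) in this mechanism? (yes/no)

The first-formed carbocation is secondary.
The adjacent cyclopentyl carbon already bears 2 other carbon substituents and has a hydrogen to migrate; after a 1,2-hydride shift from that carbon the positive charge sits on a tertiary centre.
Tertiary is more stable than secondary, so the shift occurs.

yes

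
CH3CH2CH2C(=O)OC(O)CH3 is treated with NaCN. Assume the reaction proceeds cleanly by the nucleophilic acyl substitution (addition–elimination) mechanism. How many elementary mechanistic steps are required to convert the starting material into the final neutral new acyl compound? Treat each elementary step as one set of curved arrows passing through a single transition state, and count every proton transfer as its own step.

2

Step 1: CN⁻ adds to the carbonyl carbon; the C=O π electrons shift onto oxygen and a tetrahedral alkoxide intermediate forms.
Step 2: Collapse of the tetrahedral intermediate: the alkoxide oxygen pushes its lone pair back to re-form C=O while CH3CO2⁻ leaves.
Total: 2 elementary steps.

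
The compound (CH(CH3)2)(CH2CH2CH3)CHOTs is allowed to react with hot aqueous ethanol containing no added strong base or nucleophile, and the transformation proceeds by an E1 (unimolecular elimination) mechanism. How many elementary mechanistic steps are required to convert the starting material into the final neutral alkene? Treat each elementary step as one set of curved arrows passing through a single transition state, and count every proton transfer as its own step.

3

Step 1: Unassisted departure of TsO⁻ (taking the C–O bonding pair) generates a secondary carbocation.
Step 2: A hydride (H with its bonding pair) migrates from the adjacent isopropyl carbon to the cationic centre — a 1,2-hydride shift — upgrading the secondary cation to a tertiary one.
Step 3: A weak base (a water (or ethanol) molecule from the solvent) removes a proton from a carbon adjacent to the cationic centre; the electrons of that C–H bond become the new π(C=C) bond, giving the alkene.
Total: 3 elementary steps.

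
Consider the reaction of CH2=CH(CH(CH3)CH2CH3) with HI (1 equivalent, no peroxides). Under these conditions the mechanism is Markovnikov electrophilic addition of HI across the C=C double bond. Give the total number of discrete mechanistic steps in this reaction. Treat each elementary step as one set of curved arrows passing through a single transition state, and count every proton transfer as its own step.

3

Step 1: Protonation of the alkene by HI: the π bond acts as the nucleophile and picks up H⁺, giving the more stable (Markovnikov) secondary carbocation. The H–I bond breaks heterolytically, releasing I⁻.
Step 2: Carbocation rearrangement: a 1,2-hydride shift from the adjacent sec-butyl carbon converts the initially-formed secondary cation into the more stable tertiary cation.
Step 3: Nucleophilic attack by I⁻ on the carbocation completes the addition, giving R–I.
Total: 3 elementary steps.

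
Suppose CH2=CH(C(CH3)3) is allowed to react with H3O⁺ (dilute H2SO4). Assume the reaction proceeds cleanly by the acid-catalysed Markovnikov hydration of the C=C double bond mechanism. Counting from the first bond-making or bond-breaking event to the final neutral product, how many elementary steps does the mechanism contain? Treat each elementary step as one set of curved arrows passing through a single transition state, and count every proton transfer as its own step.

4

Step 1: Protonation of the alkene by H3O⁺: the π bond acts as the nucleophile and picks up H⁺, giving the more stable (Markovnikov) secondary carbocation. H2O is released.
Step 2: A 1,2-methyl shift from the adjacent tert-butyl carbon moves the positive charge from the secondary centre to an adjacent carbon, generating a more stable tertiary carbocation.
Step 3: Water acts as the nucleophile: an oxygen lone pair bonds to the cationic carbon, giving an oxonium-ion intermediate.
Step 4: Proton transfer from the O–H of the oxonium ion to H2O completes the catalytic cycle and yields the alcohol.
Total: 4 elementary steps.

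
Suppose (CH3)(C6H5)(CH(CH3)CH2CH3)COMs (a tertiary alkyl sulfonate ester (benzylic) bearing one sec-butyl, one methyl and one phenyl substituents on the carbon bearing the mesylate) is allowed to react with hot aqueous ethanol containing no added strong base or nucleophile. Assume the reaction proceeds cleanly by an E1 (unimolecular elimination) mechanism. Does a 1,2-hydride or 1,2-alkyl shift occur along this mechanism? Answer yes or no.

no

The first-formed carbocation is tertiary.
No single 1,2-shift to an adjacent carbon would produce a more-substituted cation than the one already present, so no rearrangement occurs.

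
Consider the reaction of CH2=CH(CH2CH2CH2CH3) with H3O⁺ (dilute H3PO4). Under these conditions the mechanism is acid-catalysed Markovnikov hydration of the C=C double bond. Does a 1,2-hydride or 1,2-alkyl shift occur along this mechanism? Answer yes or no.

The first-formed carbocation is secondary.
No single 1,2-shift to an adjacent carbon would produce a more-substituted cation than the one already present, so no rearrangement occurs.

no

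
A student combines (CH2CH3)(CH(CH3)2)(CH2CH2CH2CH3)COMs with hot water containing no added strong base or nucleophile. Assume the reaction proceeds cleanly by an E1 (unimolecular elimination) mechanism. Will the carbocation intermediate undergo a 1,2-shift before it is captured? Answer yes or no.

The first-formed carbocation is tertiary.
No single 1,2-shift to an adjacent carbon would produce a more-substituted cation than the one already present, so no rearrangement occurs.

no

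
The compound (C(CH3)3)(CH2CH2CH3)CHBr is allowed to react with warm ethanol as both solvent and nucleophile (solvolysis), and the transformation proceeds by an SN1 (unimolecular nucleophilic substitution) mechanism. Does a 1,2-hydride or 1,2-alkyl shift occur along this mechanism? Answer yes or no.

yes

The first-formed carbocation is secondary.
The adjacent tert-butyl carbon has no hydrogen but bears methyl groups; migration of one methyl with its bonding pair (a 1,2-methyl shift) places the charge on a tertiary centre.
Tertiary is more stable than secondary, so the shift occurs.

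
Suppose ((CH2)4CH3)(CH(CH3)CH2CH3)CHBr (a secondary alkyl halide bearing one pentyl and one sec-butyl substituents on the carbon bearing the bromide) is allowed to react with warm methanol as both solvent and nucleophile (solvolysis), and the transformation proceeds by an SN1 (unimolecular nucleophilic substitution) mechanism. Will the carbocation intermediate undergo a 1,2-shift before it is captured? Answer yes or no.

yes

The first-formed carbocation is secondary.
The adjacent sec-butyl carbon already bears 2 other carbon substituents and has a hydrogen to migrate; after a 1,2-hydride shift from that carbon the positive charge sits on a tertiary centre.
Tertiary is more stable than secondary, so the shift occurs.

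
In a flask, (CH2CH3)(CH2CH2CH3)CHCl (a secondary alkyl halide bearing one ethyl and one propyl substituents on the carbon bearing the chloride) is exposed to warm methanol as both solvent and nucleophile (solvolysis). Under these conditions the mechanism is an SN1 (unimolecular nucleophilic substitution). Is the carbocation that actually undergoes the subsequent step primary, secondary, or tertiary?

Step 1: Ionisation: the C–Cl σ-bond cleaves heterolytically; both bonding electrons depart with Cl⁻, leaving a secondary carbocation at the α-carbon.
No single 1,2-shift to an adjacent carbon would give a more-substituted cation, so no rearrangement occurs.

secondary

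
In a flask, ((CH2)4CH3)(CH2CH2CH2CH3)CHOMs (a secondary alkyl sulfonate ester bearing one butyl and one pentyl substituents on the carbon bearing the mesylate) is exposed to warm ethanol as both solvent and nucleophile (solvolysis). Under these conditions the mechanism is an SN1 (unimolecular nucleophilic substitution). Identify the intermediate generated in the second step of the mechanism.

Step 1: Ionisation: the C–O σ-bond cleaves heterolytically; both bonding electrons depart with MsO⁻, leaving a secondary carbocation at the α-carbon.
Step 2: CH3CH2OH donates an oxygen lone pair into the empty p orbital of the cation, giving a protonated ether (an oxonium ion).
After step 2 the species present is an oxonium ion.

oxonium ion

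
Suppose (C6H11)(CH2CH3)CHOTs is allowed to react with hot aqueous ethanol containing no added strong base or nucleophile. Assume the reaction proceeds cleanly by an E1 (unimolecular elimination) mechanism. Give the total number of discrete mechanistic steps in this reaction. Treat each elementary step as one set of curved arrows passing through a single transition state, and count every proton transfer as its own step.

3

Step 1: Rate-determining heterolysis of the C–O bond gives TsO⁻ and a secondary carbocation.
Step 2: A hydride (H with its bonding pair) migrates from the adjacent cyclohexyl carbon to the cationic centre — a 1,2-hydride shift — upgrading the secondary cation to a tertiary one.
Step 3: A weak base (a water (or ethanol) molecule from the solvent) removes a proton from a carbon adjacent to the cationic centre; the electrons of that C–H bond become the new π(C=C) bond, giving the alkene.
Total: 3 elementary steps.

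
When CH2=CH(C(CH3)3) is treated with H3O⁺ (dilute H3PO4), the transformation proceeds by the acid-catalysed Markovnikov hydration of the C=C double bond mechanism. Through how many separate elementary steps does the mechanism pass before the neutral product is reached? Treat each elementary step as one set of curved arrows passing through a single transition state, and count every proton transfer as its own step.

Step 1: Electrophilic addition begins with the π(C=C) electrons forming a bond to the proton of H3O⁺. Following Markovnikov's rule, the resulting cation is secondary. H2O is released.
Step 2: A methyl group with its bonding pair migrates from the adjacent tert-butyl carbon to the cationic centre — a 1,2-methyl shift — upgrading the secondary cation to a tertiary one.
Step 3: A lone pair on the oxygen of H2O attacks the carbocation, forming a C–O bond and an oxonium ion (a protonated alcohol).
Step 4: Proton transfer from the O–H of the oxonium ion to H2O completes the catalytic cycle and yields the alcohol.
Total: 4 elementary steps.

4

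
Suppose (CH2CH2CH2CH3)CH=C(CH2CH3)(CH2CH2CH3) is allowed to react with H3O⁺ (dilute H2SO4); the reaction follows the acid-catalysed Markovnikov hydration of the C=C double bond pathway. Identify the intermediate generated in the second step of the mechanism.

oxonium ion

Step 1: Protonation of the alkene by H3O⁺: the π bond acts as the nucleophile and picks up H⁺, giving the more stable (Markovnikov) tertiary carbocation. H2O is released.
Step 2: Nucleophilic capture of the cation by H2O produces the protonated alcohol (an oxonium ion).
After step 2 the species present is an oxonium ion.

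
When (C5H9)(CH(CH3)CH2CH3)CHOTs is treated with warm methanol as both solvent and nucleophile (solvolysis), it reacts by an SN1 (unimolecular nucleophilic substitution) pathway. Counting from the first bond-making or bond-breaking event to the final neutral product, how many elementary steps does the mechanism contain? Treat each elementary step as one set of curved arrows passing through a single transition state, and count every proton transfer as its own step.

4

Step 1: The C–O bond breaks with both electrons going to the tosylate; TsO⁻ leaves and a secondary carbocation remains.
Step 2: Carbocation rearrangement: a 1,2-hydride shift from the adjacent sec-butyl carbon converts the initially-formed secondary cation into the more stable tertiary cation.
Step 3: Nucleophilic capture: the oxygen of CH3OH bonds to the cationic carbon, producing an oxonium-ion intermediate.
Step 4: Deprotonation of the oxonium oxygen by solvent methanol yields the neutral ether.
Total: 4 elementary steps.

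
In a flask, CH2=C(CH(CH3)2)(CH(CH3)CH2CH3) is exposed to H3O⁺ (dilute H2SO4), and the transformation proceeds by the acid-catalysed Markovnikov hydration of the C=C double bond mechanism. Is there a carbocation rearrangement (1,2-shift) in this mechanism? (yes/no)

no

The first-formed carbocation is tertiary.
No single 1,2-shift to an adjacent carbon would produce a more-substituted cation than the one already present, so no rearrangement occurs.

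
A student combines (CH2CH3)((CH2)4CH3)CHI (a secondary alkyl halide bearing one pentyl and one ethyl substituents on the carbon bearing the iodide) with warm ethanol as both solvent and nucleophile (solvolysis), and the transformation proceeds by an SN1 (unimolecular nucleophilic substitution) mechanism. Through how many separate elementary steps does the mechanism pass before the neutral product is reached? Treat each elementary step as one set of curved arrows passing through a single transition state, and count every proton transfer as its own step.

Step 1: Rate-determining heterolysis of the C–I bond gives I⁻ and a secondary carbocation.
(No 1,2-shift: no single shift to an adjacent carbon would give a more stable cation.)
Step 2: A lone pair on the oxygen of CH3CH2OH attacks the carbocation, forming a new C–O σ-bond and an oxonium ion.
Step 3: Proton transfer from the O–H of the oxonium ion to a solvent molecule delivers the neutral ether.
Total: 3 elementary steps.

3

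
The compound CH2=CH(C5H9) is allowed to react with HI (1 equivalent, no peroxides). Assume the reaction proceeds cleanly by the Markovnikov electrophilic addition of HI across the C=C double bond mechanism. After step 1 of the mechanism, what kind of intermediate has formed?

secondary carbocation

Step 1: Protonation of the alkene by HI: the π bond acts as the nucleophile and picks up H⁺, giving the more stable (Markovnikov) secondary carbocation. The H–I bond breaks heterolytically, releasing I⁻.
After step 1 the species present is a secondary carbocation.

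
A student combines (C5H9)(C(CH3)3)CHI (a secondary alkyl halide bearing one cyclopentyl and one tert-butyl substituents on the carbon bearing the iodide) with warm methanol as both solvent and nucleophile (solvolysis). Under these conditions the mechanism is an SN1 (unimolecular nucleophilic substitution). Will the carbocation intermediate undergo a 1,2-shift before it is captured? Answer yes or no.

The first-formed carbocation is secondary.
The adjacent cyclopentyl carbon already bears 2 other carbon substituents and has a hydrogen to migrate; after a 1,2-hydride shift from that carbon the positive charge sits on a tertiary centre.
Tertiary is more stable than secondary, so the shift occurs.

yes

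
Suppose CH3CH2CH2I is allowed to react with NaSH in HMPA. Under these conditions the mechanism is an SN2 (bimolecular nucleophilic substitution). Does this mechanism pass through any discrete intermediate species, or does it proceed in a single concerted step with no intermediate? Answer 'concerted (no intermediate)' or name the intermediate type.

concerted (no intermediate)

The hydrosulfide nucleophile donates a lone pair from S to the α-carbon in a backside attack; simultaneously the C–I σ-bond breaks and both of its electrons leave with I⁻. One concerted step with inversion of configuration.
All bond changes occur in one transition state; no discrete intermediate is formed.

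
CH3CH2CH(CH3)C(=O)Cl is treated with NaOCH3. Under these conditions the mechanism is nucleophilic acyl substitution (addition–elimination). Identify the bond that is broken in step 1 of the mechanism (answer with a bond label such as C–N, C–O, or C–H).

π(C=O)

Step 1: A lone pair on the O of CH3O⁻ attacks the electrophilic acyl carbon; the π(C=O) electrons move onto oxygen, giving a tetrahedral intermediate.
The bond broken in this step is the π(C=O) bond.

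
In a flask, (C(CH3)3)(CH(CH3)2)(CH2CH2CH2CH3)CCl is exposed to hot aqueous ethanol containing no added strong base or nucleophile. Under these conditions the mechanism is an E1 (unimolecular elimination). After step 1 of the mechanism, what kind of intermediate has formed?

Step 1: Rate-determining heterolysis of the C–Cl bond gives Cl⁻ and a tertiary carbocation.
After step 1 the species present is a tertiary carbocation.

tertiary carbocation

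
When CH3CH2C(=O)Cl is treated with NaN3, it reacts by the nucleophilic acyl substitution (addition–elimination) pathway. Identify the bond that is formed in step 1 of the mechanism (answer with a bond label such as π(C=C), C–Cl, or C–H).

C–N

Step 1: A lone pair on the N of N3⁻ attacks the electrophilic acyl carbon; the π(C=O) electrons move onto oxygen, giving a tetrahedral intermediate.
The bond formed in this step is the C–N bond.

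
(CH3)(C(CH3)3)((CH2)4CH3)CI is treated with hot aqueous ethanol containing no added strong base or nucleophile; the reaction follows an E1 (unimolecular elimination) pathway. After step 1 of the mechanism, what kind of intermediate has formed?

tertiary carbocation

Step 1: The C–I bond breaks with both electrons going to the iodide; I⁻ leaves and a tertiary carbocation remains.
After step 1 the species present is a tertiary carbocation.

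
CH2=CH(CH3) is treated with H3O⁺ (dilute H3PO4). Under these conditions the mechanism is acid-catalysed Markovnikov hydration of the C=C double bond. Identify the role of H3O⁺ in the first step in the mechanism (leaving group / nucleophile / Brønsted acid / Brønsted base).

Brønsted acid

Step 1: Protonation of the alkene by H3O⁺: the π bond acts as the nucleophile and picks up H⁺, giving the more stable (Markovnikov) secondary carbocation. H2O is released.
H3O⁺ in the first step donates a proton in a proton-transfer step — a Brønsted acid.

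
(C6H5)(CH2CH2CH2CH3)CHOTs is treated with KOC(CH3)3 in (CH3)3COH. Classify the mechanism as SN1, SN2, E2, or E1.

E2

Conditions: a strong/bulky base with a secondary substrate bearing a β-hydrogen.
These conditions are the textbook signature of the E2 pathway.
A strong (often hindered) base removes a β-H in concert with loss of the leaving group — bimolecular elimination.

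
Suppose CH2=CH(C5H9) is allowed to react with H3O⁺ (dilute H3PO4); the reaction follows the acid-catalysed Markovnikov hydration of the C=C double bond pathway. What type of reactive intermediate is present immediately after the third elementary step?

oxonium ion

Step 1: The π electrons of the C=C bond attack a proton of H3O⁺; Markovnikov addition places the new C–H on the less-substituted alkene carbon, so the positive charge ends up on the more-substituted carbon — a secondary carbocation. H2O is released.
Step 2: A hydride (H with its bonding pair) migrates from the adjacent cyclopentyl carbon to the cationic centre — a 1,2-hydride shift — upgrading the secondary cation to a tertiary one.
Step 3: Nucleophilic capture of the cation by H2O produces the protonated alcohol (an oxonium ion).
After step 3 the species present is an oxonium ion.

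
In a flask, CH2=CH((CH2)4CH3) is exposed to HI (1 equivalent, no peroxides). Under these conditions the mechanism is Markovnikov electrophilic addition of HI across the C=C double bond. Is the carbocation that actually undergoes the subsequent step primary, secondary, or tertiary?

Step 1: Protonation of the alkene by HI: the π bond acts as the nucleophile and picks up H⁺, giving the more stable (Markovnikov) secondary carbocation. The H–I bond breaks heterolytically, releasing I⁻.
No single 1,2-shift to an adjacent carbon would give a more-substituted cation, so no rearrangement occurs.

secondary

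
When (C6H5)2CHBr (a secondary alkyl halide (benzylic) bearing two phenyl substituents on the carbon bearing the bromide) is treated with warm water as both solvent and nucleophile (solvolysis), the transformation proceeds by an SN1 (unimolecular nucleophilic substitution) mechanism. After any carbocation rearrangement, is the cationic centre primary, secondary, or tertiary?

secondary

Step 1: The C–Br bond breaks with both electrons going to the bromide; Br⁻ leaves and a secondary carbocation remains.
No single 1,2-shift to an adjacent carbon would give a more-substituted cation, so no rearrangement occurs.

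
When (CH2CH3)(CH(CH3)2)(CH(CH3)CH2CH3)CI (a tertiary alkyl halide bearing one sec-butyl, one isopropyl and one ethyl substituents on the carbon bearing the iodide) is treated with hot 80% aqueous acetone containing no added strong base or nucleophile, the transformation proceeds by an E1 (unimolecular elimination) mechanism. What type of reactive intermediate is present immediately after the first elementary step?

tertiary carbocation

Step 1: The C–I bond breaks with both electrons going to the iodide; I⁻ leaves and a tertiary carbocation remains.
After step 1 the species present is a tertiary carbocation.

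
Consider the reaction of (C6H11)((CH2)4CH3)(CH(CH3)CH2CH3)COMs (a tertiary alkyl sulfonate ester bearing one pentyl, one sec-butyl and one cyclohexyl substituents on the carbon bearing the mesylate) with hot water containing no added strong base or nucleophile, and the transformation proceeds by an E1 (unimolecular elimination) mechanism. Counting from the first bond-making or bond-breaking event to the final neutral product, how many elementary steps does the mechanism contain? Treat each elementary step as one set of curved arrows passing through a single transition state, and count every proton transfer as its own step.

Step 1: Rate-determining heterolysis of the C–O bond gives MsO⁻ and a tertiary carbocation.
(No 1,2-shift: no single shift to an adjacent carbon would give a more stable cation.)
Step 2: A weak base (a water molecule from the solvent) removes a proton from a carbon adjacent to the cationic centre; the electrons of that C–H bond become the new π(C=C) bond, giving the alkene.
Total: 2 elementary steps.

2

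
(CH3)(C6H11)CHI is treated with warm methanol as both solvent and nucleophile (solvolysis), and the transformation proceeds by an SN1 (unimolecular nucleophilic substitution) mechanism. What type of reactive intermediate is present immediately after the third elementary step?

Step 1: Rate-determining heterolysis of the C–I bond gives I⁻ and a secondary carbocation.
Step 2: Carbocation rearrangement: a 1,2-hydride shift from the adjacent cyclohexyl carbon converts the initially-formed secondary cation into the more stable tertiary cation.
Step 3: CH3OH donates an oxygen lone pair into the empty p orbital of the cation, giving a protonated ether (an oxonium ion).
After step 3 the species present is an oxonium ion.

oxonium ion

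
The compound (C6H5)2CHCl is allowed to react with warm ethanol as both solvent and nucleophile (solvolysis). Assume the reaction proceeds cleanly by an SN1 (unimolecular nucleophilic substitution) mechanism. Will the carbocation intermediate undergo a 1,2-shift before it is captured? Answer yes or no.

no

The first-formed carbocation is secondary.
No single 1,2-shift to an adjacent carbon would produce a more-substituted cation than the one already present, so no rearrangement occurs.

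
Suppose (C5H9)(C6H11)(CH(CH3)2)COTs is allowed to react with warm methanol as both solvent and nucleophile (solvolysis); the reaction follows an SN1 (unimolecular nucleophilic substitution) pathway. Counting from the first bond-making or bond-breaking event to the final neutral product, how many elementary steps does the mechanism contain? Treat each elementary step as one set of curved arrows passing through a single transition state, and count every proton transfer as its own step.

Step 1: Unassisted departure of TsO⁻ (taking the C–O bonding pair) generates a tertiary carbocation.
(No 1,2-shift: no single shift to an adjacent carbon would give a more stable cation.)
Step 2: CH3OH donates an oxygen lone pair into the empty p orbital of the cation, giving a protonated ether (an oxonium ion).
Step 3: Proton transfer from the O–H of the oxonium ion to a solvent molecule delivers the neutral ether.
Total: 3 elementary steps.

3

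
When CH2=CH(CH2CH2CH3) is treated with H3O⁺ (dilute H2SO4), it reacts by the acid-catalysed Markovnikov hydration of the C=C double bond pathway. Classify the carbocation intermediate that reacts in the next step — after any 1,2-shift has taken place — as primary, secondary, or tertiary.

Step 1: The π electrons of the C=C bond attack a proton of H3O⁺; Markovnikov addition places the new C–H on the less-substituted alkene carbon, so the positive charge ends up on the more-substituted carbon — a secondary carbocation. H2O is released.
No single 1,2-shift to an adjacent carbon would give a more-substituted cation, so no rearrangement occurs.

secondary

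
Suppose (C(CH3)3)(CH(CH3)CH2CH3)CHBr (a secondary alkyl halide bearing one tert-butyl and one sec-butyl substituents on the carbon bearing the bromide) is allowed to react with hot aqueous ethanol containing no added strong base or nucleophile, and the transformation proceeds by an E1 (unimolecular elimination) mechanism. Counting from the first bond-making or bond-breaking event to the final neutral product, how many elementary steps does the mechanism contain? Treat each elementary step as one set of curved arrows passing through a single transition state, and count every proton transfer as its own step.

3

Step 1: Unassisted departure of Br⁻ (taking the C–Br bonding pair) generates a secondary carbocation.
Step 2: A 1,2-hydride shift from the adjacent sec-butyl carbon moves the positive charge from the secondary centre to an adjacent carbon, generating a more stable tertiary carbocation.
Step 3: A water (or ethanol) molecule (solvent) deprotonates a β-carbon; as the C–H bond breaks, those electrons form the new alkene π bond.
Total: 3 elementary steps.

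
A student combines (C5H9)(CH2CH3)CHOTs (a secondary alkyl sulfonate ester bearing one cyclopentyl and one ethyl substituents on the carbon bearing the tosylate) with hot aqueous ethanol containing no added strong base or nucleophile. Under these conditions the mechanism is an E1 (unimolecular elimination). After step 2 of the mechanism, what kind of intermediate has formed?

Step 1: Ionisation: the C–O σ-bond cleaves heterolytically; both bonding electrons depart with TsO⁻, leaving a secondary carbocation at the α-carbon.
Step 2: A 1,2-hydride shift from the adjacent cyclopentyl carbon moves the positive charge from the secondary centre to an adjacent carbon, generating a more stable tertiary carbocation.
After step 2 the species present is a tertiary carbocation.

tertiary carbocation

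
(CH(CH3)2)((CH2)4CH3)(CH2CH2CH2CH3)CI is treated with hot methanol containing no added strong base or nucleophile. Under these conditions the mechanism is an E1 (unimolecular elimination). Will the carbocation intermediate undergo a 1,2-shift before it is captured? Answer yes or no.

no

The first-formed carbocation is tertiary.
No single 1,2-shift to an adjacent carbon would produce a more-substituted cation than the one already present, so no rearrangement occurs.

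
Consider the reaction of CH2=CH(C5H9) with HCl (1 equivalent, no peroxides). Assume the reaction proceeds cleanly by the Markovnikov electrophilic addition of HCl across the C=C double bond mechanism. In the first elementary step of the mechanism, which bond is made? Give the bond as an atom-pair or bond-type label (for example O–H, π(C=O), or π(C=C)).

C–H

Step 1: Electrophilic addition begins with the π(C=C) electrons forming a bond to the proton of HCl. Following Markovnikov's rule, the resulting cation is secondary. The H–Cl bond breaks heterolytically, releasing Cl⁻.
The bond formed in this step is the C–H bond.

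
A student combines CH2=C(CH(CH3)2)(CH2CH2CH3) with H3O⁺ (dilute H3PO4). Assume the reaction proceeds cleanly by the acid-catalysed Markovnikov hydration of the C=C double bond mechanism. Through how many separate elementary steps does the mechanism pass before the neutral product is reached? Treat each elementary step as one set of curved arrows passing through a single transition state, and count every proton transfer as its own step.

Step 1: Protonation of the alkene by H3O⁺: the π bond acts as the nucleophile and picks up H⁺, giving the more stable (Markovnikov) tertiary carbocation. H2O is released.
(No 1,2-shift: no single shift to an adjacent carbon would give a more stable cation.)
Step 2: Water acts as the nucleophile: an oxygen lone pair bonds to the cationic carbon, giving an oxonium-ion intermediate.
Step 3: H2O removes a proton from the oxonium oxygen, regenerating H3O⁺ and giving the neutral alcohol.
Total: 3 elementary steps.

3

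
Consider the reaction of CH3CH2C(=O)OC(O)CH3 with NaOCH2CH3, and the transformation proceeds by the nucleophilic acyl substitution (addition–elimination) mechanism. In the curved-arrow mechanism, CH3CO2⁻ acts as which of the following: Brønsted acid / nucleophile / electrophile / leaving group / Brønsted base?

Step 2: Collapse of the tetrahedral intermediate: the alkoxide oxygen pushes its lone pair back to re-form C=O while CH3CO2⁻ leaves.
CH3CO2⁻ departs with both electrons of the breaking σ-bond — that is the definition of a leaving group.

leaving group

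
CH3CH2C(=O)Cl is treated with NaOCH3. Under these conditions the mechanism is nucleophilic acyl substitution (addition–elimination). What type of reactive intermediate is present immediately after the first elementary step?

Step 1: A lone pair on the O of CH3O⁻ attacks the electrophilic acyl carbon; the π(C=O) electrons move onto oxygen, giving a tetrahedral intermediate.
After step 1 the species present is a tetrahedral intermediate.

tetrahedral intermediate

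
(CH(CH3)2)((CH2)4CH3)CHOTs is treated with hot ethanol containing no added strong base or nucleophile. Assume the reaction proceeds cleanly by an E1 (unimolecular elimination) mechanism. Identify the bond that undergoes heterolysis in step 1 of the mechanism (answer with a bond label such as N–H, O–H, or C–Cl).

C–O

Step 1: Unassisted departure of TsO⁻ (taking the C–O bonding pair) generates a secondary carbocation.
The bond broken in this step is the C–O bond.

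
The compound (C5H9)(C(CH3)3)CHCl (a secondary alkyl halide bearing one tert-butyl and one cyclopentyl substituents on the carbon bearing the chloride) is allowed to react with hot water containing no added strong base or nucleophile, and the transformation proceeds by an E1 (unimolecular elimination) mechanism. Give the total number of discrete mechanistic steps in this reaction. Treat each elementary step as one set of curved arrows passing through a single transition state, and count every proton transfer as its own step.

Step 1: The C–Cl bond breaks with both electrons going to the chloride; Cl⁻ leaves and a secondary carbocation remains.
Step 2: A hydride (H with its bonding pair) migrates from the adjacent cyclopentyl carbon to the cationic centre — a 1,2-hydride shift — upgrading the secondary cation to a tertiary one.
Step 3: Loss of a β-proton to a water molecule of the solvent: the C–H bonding pair collapses toward the cationic carbon to form the C=C π bond, yielding the alkene.
Total: 3 elementary steps.

3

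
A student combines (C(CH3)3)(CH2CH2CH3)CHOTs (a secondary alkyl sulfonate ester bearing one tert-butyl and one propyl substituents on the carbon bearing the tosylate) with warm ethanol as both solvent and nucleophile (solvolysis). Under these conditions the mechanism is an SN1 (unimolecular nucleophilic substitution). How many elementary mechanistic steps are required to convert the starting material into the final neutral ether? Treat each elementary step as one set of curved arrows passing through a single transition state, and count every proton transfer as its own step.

Step 1: Unassisted departure of TsO⁻ (taking the C–O bonding pair) generates a secondary carbocation.
Step 2: A methyl group with its bonding pair migrates from the adjacent tert-butyl carbon to the cationic centre — a 1,2-methyl shift — upgrading the secondary cation to a tertiary one.
Step 3: A lone pair on the oxygen of CH3CH2OH attacks the carbocation, forming a new C–O σ-bond and an oxonium ion.
Step 4: Deprotonation of the oxonium oxygen by solvent ethanol yields the neutral ether.
Total: 4 elementary steps.

4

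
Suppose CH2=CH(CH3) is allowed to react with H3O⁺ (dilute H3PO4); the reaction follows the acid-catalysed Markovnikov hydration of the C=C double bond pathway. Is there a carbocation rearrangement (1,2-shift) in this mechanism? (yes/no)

The first-formed carbocation is secondary.
No single 1,2-shift to an adjacent carbon would produce a more-substituted cation than the one already present, so no rearrangement occurs.

no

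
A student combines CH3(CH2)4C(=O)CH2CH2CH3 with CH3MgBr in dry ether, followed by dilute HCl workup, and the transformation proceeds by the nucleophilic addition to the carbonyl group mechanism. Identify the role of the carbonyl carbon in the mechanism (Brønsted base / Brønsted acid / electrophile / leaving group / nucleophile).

Step 1: A lone pair / filled orbital on the carbanion-like carbon of CH3MgBr attacks the electrophilic carbonyl carbon; the π(C=O) electrons shift onto oxygen, producing a tetrahedral alkoxide intermediate.
The carbonyl carbon accepts an electron pair into an empty or π* orbital — it is the electrophile.

electrophile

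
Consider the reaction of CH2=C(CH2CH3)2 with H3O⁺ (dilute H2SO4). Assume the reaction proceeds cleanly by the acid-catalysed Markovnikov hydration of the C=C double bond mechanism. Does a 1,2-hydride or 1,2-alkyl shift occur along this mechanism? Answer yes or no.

The first-formed carbocation is tertiary.
No single 1,2-shift to an adjacent carbon would produce a more-substituted cation than the one already present, so no rearrangement occurs.

no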